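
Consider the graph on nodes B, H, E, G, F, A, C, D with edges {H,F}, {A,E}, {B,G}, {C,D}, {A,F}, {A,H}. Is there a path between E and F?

Yes

From E we can reach A, E, F, H, which includes F.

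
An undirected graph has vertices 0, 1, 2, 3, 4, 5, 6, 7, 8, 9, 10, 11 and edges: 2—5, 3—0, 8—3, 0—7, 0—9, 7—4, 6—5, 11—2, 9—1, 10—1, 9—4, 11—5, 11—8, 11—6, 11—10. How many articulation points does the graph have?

Removing 11 increases the component count from 1 to 2, so 11 is a cut vertex.
By contrast removing 2 leaves 1 component; it is not a cut vertex. No other vertex is a cut vertex either.

1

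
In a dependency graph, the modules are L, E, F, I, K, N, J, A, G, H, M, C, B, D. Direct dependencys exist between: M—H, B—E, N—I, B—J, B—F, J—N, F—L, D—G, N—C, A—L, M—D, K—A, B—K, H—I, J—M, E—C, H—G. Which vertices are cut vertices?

B

Removing B increases the component count from 1 to 2, so B is a cut vertex.
By contrast removing A leaves 1 component; it is not a cut vertex. No other vertex is a cut vertex either.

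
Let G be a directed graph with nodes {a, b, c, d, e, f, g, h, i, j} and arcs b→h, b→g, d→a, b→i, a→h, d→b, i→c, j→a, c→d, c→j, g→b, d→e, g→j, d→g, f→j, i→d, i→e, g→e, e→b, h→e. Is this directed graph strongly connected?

No

There is no directed path from a to f, so the graph is not strongly connected.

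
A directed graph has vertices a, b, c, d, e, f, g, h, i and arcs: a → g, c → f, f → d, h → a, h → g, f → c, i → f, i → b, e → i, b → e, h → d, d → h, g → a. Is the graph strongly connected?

No

There is no directed path from c to b, so the graph is not strongly connected.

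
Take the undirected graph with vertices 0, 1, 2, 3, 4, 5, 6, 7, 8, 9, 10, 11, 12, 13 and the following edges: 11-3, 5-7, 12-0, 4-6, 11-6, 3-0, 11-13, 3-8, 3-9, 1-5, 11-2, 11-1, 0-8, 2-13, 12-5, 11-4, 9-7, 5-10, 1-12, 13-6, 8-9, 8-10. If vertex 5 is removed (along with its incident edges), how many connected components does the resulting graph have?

With 5 gone, the remaining components are: {0, 1, 2, 3, 4, 6, 7, 8, 9, 10, 11, 12, 13}.
That is 1 component.

1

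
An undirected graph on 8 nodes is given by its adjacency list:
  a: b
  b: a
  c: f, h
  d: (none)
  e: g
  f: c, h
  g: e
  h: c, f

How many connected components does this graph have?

4

d is isolated — a component by itself.
Starting from e we can reach e, g. That is one component of size 2.
Starting from a we can reach a, b. That is one component of size 2.
Starting from c we can reach c, f, h. That is one component of size 3.
Total: 4 components.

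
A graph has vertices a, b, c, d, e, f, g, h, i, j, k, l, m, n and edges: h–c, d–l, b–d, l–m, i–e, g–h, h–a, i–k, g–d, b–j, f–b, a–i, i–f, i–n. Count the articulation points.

Removing b increases the component count from 1 to 2, so b is a cut vertex.
Removing d increases the component count from 1 to 2, so d is a cut vertex.
Removing h increases the component count from 1 to 2, so h is a cut vertex.
Likewise i, l are cut vertices.
By contrast removing g leaves 1 component; it is not a cut vertex. No other vertex is a cut vertex either.

5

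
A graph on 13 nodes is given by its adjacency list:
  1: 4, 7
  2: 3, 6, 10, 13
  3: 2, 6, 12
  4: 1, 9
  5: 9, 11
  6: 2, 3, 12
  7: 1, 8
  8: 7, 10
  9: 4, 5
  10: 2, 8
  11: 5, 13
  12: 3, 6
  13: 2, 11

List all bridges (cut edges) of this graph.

none

The edges on the cycle 2-3-12-6-2 are not bridges since each lies on that cycle.
Every edge lies on some cycle, so there are no bridges.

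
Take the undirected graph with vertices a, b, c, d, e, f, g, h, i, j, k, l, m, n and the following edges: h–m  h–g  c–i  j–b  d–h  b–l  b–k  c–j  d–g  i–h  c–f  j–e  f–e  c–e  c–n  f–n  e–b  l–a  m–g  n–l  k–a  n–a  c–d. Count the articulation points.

Removing c increases the component count from 1 to 2, so c is a cut vertex.
By contrast removing g leaves 1 component; it is not a cut vertex. No other vertex is a cut vertex either.

1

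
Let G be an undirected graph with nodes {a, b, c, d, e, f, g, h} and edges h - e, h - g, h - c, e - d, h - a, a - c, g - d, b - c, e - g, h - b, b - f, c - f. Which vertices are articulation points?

h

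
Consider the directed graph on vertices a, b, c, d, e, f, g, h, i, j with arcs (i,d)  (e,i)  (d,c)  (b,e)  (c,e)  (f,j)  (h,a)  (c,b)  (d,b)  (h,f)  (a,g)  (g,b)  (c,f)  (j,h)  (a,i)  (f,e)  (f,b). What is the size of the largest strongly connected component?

{a, b, c, d, e, f, g, h, i, j} are all mutually reachable — one SCC of size 10.
The largest has 10 vertices.

10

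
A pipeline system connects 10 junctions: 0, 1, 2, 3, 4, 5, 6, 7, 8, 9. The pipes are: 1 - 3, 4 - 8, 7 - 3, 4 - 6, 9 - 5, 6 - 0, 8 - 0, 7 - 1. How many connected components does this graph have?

4

2 is isolated — a component by itself.
Starting from 5 we can reach 5, 9. That is one component of size 2.
Starting from 1 we can reach 1, 3, 7. That is one component of size 3.
Starting from 0 we can reach 0, 4, 6, 8. That is one component of size 4.
Total: 4 components.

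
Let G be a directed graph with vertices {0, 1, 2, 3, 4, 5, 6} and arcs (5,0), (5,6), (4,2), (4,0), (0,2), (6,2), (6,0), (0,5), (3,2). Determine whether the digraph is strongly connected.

There is no directed path from 2 to 0, so the graph is not strongly connected.

No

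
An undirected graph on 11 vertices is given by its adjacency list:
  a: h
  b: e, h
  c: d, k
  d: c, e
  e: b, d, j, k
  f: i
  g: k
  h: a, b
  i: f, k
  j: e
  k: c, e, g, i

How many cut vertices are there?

5

Removing b increases the component count from 1 to 2, so b is a cut vertex.
Removing e increases the component count from 1 to 3, so e is a cut vertex.
Removing h increases the component count from 1 to 2, so h is a cut vertex.
Likewise i, k are cut vertices.
By contrast removing d leaves 1 component; it is not a cut vertex. No other vertex is a cut vertex either.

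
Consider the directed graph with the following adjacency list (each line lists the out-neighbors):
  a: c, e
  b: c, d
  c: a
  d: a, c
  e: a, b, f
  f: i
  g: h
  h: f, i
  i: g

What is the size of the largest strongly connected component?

5

{a, b, c, d, e} are all mutually reachable — one SCC of size 5.
{f, g, h, i} are all mutually reachable — one SCC of size 4.
The largest has 5 vertices.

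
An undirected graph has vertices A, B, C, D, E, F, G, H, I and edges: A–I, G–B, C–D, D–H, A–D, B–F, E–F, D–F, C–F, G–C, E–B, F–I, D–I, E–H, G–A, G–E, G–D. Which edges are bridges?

none

The edges on the cycle G-C-D-A-G are not bridges since each lies on that cycle.
Every edge lies on some cycle, so there are no bridges.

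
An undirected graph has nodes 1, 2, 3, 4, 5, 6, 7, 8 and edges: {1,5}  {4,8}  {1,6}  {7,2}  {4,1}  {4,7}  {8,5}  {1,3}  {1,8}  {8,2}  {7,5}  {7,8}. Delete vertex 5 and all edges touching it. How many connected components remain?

1

With 5 gone, the remaining components are: {1, 2, 3, 4, 6, 7, 8}.
That is 1 component.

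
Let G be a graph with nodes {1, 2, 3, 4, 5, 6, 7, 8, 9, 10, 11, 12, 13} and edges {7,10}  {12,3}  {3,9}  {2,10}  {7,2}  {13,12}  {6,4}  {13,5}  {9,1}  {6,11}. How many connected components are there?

4

8 is isolated — a component by itself.
Starting from 4 we can reach 4, 6, 11. That is one component of size 3.
Starting from 2 we can reach 2, 7, 10. That is one component of size 3.
Starting from 1 we can reach 1, 3, 5, 9, 12, 13. That is one component of size 6.
Total: 4 components.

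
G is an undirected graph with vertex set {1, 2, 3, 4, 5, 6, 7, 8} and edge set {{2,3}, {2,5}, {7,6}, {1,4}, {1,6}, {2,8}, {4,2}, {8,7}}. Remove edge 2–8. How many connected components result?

1

2 and 8 are still connected via 2-4-1-6-7-8, so the component count stays at 1.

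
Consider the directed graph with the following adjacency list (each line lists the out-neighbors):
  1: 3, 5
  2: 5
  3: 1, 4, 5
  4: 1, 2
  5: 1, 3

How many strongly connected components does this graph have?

{1, 2, 3, 4, 5} are all mutually reachable — one SCC of size 5.
That gives 1 strongly connected component.

1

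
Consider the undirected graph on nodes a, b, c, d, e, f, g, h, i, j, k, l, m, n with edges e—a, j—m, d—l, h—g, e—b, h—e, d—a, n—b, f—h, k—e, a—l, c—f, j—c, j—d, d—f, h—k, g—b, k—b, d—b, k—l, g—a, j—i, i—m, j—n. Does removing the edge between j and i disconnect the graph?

No

After removing j—i, the path j-m-i still connects them, so the edge is not a bridge.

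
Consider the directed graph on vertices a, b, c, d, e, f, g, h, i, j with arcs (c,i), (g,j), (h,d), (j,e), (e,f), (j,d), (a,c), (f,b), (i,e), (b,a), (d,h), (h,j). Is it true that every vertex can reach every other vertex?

There is no directed path from i to g, so the graph is not strongly connected.

No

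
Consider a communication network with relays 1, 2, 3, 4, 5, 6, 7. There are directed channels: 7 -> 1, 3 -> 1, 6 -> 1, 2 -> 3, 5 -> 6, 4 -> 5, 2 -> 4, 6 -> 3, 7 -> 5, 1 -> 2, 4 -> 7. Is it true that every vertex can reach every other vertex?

Yes

From 7 we can reach every vertex (1, 2, 3, 4, 5, 6, 7), and every vertex can reach 7 (1, 2, 3, 4, 5, 6, 7). So the whole graph is one strongly connected component.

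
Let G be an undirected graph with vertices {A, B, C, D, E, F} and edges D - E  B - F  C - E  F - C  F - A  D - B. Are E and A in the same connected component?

Yes

From E we can reach A, B, C, D, E, F, which includes A.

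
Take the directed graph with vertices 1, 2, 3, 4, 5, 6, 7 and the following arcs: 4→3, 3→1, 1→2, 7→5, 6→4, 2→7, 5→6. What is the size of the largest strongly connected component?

{1, 2, 3, 4, 5, 6, 7} are all mutually reachable — one SCC of size 7.
The largest has 7 vertices.

7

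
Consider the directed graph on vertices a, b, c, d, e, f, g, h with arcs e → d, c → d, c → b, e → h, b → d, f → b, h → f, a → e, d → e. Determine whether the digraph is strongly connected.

There is no directed path from h to g, so the graph is not strongly connected.

No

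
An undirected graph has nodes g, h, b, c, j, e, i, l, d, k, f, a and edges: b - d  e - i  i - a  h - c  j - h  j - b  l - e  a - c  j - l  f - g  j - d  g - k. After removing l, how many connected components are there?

2

With l gone, the remaining components are: {f, g, k}; {a, b, c, d, e, h, i, j}.
That is 2 components.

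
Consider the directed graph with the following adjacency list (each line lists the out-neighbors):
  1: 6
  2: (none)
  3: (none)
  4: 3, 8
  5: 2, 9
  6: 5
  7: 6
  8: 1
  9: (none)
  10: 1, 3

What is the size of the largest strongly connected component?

1

{7} is an SCC by itself.
{4} is an SCC by itself.
{2} is an SCC by itself.
{3} is an SCC by itself.
{1} is an SCC by itself.
(and 5 more singleton SCCs)
The largest has 1 vertex.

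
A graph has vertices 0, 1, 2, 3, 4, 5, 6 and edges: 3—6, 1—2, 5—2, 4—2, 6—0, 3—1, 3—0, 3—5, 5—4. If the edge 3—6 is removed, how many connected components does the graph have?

1

3 and 6 are still connected via 3-0-6, so the component count stays at 1.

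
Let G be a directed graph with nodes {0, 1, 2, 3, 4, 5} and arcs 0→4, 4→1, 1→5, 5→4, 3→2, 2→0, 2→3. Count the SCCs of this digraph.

{1, 4, 5} are all mutually reachable — one SCC of size 3.
{2, 3} are all mutually reachable — one SCC of size 2.
{0} is an SCC by itself.
That gives 3 strongly connected components.

3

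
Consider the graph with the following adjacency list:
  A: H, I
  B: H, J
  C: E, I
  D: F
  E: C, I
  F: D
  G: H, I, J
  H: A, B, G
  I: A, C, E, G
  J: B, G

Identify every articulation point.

I

Removing I increases the component count from 2 to 3, so I is a cut vertex.
By contrast removing A leaves 2 components; it is not a cut vertex. No other vertex is a cut vertex either.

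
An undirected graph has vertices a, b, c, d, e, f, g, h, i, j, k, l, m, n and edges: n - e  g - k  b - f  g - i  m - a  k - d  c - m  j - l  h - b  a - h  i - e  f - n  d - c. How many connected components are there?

2

Starting from j we can reach j, l. That is one component of size 2.
Starting from a we can reach a, b, c, d, e, f, g, h, i, k, m, n. That is one component of size 12.
Total: 2 components.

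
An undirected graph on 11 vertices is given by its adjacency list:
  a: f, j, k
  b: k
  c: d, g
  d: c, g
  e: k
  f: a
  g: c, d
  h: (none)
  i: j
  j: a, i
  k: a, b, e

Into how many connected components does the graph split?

h is isolated — a component by itself.
Starting from c we can reach c, d, g. That is one component of size 3.
Starting from a we can reach a, b, e, f, i, j, k. That is one component of size 7.
Total: 3 components.

3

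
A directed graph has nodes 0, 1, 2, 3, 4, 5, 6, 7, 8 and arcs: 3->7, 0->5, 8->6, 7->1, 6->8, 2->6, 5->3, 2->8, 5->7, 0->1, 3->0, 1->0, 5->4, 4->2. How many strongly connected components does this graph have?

4

{0, 1, 3, 5, 7} are all mutually reachable — one SCC of size 5.
{6, 8} are all mutually reachable — one SCC of size 2.
{2} is an SCC by itself.
{4} is an SCC by itself.
That gives 4 strongly connected components.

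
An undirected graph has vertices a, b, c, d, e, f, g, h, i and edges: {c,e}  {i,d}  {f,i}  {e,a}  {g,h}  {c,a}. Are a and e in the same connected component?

Yes

From a we can reach a, c, e, which includes e.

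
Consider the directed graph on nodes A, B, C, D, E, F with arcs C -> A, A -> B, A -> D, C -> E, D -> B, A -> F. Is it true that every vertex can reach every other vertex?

There is no directed path from E to D, so the graph is not strongly connected.

No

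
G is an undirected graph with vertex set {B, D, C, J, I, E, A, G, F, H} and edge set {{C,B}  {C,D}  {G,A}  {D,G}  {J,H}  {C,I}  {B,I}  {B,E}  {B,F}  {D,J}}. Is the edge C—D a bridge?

Yes

Removing C—D leaves no path between C and D: the component count goes from 1 to 2. So it is a bridge.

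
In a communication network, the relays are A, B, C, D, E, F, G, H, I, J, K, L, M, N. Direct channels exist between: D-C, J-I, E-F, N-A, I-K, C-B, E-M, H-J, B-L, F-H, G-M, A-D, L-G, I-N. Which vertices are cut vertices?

Removing I increases the component count from 1 to 2, so I is a cut vertex.
By contrast removing K leaves 1 component; it is not a cut vertex. No other vertex is a cut vertex either.

I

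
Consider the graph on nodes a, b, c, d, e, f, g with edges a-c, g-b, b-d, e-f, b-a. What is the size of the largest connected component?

Starting from e we can reach e, f. That is one component of size 2.
Starting from a we can reach a, b, c, d, g. That is one component of size 5.
The largest has 5 vertices.

5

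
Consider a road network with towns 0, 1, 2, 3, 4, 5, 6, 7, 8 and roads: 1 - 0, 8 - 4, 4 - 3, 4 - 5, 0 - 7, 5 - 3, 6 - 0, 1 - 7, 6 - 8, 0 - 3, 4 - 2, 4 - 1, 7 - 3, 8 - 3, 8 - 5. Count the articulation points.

Removing 4 increases the component count from 1 to 2, so 4 is a cut vertex.
By contrast removing 7 leaves 1 component; it is not a cut vertex. No other vertex is a cut vertex either.

1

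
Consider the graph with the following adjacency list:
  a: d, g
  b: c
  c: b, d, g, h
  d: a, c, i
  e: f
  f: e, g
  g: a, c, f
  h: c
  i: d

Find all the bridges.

b-c, c-h, d-i, e-f, f-g

The edges on the cycle g-a-d-c-g are not bridges since each lies on that cycle.
But removing c-b disconnects c from b; removing d-i disconnects d from i; removing e-f disconnects e from f; removing c-h disconnects c from h — these are bridges.
In total 5 edges are bridges.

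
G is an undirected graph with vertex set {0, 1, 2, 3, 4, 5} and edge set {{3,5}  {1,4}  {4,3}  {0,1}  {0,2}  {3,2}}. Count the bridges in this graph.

1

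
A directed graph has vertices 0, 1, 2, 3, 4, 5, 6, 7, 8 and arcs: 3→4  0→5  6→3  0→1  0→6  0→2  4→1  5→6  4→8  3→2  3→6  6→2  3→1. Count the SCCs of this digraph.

8

{3, 6} are all mutually reachable — one SCC of size 2.
{0} is an SCC by itself.
{4} is an SCC by itself.
{1} is an SCC by itself.
{8} is an SCC by itself.
(and 3 more singleton SCCs)
That gives 8 strongly connected components.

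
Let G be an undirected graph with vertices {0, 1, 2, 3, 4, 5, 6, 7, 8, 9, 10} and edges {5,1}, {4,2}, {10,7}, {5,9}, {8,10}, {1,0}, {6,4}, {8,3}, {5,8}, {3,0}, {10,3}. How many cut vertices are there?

3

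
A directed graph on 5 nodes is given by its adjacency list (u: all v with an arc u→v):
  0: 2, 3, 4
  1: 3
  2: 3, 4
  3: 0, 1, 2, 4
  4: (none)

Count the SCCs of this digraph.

{0, 1, 2, 3} are all mutually reachable — one SCC of size 4.
{4} is an SCC by itself.
That gives 2 strongly connected components.

2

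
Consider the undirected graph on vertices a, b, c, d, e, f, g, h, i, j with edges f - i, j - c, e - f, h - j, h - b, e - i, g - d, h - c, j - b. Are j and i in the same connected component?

No

The component containing j is {b, c, h, j}, and i is not in it.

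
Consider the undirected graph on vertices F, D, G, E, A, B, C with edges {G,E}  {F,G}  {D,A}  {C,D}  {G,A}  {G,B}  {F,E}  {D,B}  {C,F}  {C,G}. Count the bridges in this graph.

0

The edges on the cycle C-F-E-G-C are not bridges since each lies on that cycle.
Every edge lies on some cycle, so there are no bridges.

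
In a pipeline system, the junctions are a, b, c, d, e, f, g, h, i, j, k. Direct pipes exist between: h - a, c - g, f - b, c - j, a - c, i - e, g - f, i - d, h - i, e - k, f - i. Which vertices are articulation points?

Removing c increases the component count from 1 to 2, so c is a cut vertex.
Removing e increases the component count from 1 to 2, so e is a cut vertex.
Removing f increases the component count from 1 to 2, so f is a cut vertex.
Likewise i is a cut vertex.
By contrast removing d leaves 1 component; it is not a cut vertex. No other vertex is a cut vertex either.

c, e, f, i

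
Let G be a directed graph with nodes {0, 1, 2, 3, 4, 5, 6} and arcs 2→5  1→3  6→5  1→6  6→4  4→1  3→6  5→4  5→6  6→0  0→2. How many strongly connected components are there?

1

{0, 1, 2, 3, 4, 5, 6} are all mutually reachable — one SCC of size 7.
That gives 1 strongly connected component.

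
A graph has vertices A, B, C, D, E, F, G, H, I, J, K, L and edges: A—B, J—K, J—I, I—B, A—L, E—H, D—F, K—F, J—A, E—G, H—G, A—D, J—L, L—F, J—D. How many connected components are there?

3

C is isolated — a component by itself.
Starting from E we can reach E, G, H. That is one component of size 3.
Starting from A we can reach A, B, D, F, I, J, K, L. That is one component of size 8.
Total: 3 components.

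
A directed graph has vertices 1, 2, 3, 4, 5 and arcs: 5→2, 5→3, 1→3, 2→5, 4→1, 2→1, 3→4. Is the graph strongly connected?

There is no directed path from 1 to 2, so the graph is not strongly connected.

No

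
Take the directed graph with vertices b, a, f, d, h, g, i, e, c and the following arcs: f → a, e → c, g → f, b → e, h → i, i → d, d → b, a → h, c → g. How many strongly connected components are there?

{a, b, c, d, e, f, g, h, i} are all mutually reachable — one SCC of size 9.
That gives 1 strongly connected component.

1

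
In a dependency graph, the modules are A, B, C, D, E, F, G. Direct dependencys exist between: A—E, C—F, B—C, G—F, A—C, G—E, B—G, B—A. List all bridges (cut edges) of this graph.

The edges on the cycle B-A-C-F-G-B are not bridges since each lies on that cycle.
Every edge lies on some cycle, so there are no bridges.

none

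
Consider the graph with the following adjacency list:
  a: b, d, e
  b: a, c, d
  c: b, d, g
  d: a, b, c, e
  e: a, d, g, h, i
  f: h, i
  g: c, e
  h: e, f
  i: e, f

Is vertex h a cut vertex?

No

Deleting h leaves 1 component (was 1) (its neighbors e, f remain connected to each other), so h is not a cut vertex.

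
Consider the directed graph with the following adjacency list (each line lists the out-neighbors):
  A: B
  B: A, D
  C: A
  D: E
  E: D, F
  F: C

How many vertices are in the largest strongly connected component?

{A, B, C, D, E, F} are all mutually reachable — one SCC of size 6.
The largest has 6 vertices.

6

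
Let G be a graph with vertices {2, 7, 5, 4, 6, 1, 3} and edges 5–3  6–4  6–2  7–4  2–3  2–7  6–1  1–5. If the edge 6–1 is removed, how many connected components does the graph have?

1

6 and 1 are still connected via 6-2-3-5-1, so the component count stays at 1.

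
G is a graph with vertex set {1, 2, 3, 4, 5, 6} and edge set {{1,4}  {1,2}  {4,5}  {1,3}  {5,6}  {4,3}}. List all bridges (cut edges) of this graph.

The edges on the cycle 1-4-3-1 are not bridges since each lies on that cycle.
But removing 4—5 disconnects 4 from 5; removing 5—6 disconnects 5 from 6; removing 1—2 disconnects 1 from 2 — these are bridges.

1-2, 4-5, 5-6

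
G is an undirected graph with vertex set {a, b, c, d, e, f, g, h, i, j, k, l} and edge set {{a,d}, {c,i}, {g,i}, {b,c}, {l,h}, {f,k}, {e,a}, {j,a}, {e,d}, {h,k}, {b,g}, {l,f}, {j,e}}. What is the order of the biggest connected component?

Starting from a we can reach a, d, e, j. That is one component of size 4.
Starting from f we can reach f, h, k, l. That is one component of size 4.
Starting from b we can reach b, c, g, i. That is one component of size 4.
The largest has 4 vertices.

4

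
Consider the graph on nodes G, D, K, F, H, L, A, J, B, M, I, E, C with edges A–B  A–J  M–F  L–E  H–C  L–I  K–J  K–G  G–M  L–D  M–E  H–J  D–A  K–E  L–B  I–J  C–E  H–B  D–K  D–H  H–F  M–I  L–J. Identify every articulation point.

Removing J, for instance, still leaves 1 component. No single vertex removal increases the component count — the graph has no articulation points.

none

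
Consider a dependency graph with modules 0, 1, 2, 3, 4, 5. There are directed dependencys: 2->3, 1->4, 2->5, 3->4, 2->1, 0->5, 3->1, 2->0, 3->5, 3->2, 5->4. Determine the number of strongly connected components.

{2, 3} are all mutually reachable — one SCC of size 2.
{4} is an SCC by itself.
{5} is an SCC by itself.
{0} is an SCC by itself.
{1} is an SCC by itself.
That gives 5 strongly connected components.

5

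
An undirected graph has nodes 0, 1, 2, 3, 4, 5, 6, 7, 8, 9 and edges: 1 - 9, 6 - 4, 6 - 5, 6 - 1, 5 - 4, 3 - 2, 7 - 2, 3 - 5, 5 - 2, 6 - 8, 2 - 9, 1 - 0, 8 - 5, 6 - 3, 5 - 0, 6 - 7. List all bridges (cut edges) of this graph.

none

The edges on the cycle 6-1-9-2-3-6 are not bridges since each lies on that cycle.
Every edge lies on some cycle, so there are no bridges.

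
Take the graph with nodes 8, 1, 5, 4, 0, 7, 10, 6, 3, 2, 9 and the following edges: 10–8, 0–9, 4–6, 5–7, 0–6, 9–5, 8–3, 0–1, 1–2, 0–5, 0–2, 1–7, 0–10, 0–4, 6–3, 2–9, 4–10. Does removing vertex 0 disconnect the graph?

Deleting 0 raises the number of components from 1 to 2, so 0 is a cut vertex.

Yes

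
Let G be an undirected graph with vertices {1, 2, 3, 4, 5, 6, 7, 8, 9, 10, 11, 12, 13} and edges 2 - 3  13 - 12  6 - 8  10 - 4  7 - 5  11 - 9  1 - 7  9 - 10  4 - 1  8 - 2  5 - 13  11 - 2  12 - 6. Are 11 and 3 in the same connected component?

Yes

From 11 we can reach 1, 2, 3, 4, 5, 6, 7, 8, 9, 10, 11, 12, 13, which includes 3.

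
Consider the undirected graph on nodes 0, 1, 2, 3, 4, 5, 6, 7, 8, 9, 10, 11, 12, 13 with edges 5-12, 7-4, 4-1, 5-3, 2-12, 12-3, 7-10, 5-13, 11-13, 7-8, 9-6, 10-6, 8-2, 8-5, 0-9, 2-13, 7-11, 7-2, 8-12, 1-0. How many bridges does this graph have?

The edges on the cycle 7-4-1-0-9-6-10-7 are not bridges since each lies on that cycle.
Every edge lies on some cycle, so there are no bridges.

0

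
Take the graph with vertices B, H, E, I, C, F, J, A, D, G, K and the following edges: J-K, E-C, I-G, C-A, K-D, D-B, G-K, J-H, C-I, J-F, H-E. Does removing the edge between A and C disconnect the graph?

Removing A-C leaves no path between A and C: the component count goes from 1 to 2. So it is a bridge.

Yes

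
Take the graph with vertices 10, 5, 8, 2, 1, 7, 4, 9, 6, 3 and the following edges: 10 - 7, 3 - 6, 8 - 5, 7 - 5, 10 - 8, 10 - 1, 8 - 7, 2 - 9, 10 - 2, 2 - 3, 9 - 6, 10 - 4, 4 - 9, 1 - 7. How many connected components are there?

1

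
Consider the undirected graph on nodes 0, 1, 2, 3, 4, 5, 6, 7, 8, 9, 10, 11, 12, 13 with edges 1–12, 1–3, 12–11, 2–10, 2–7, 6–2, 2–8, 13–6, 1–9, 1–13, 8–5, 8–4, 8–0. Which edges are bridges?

0-8, 1-12, 1-13, 1-3, 1-9, 10-2, 11-12, 13-6, 2-6, 2-7, 2-8, 4-8, 5-8

removing 7–2 disconnects 7 from 2; removing 12–11 disconnects 12 from 11; removing 13–1 disconnects 13 from 1; removing 2–8 disconnects 2 from 8 — these are bridges.
In total 13 edges are bridges.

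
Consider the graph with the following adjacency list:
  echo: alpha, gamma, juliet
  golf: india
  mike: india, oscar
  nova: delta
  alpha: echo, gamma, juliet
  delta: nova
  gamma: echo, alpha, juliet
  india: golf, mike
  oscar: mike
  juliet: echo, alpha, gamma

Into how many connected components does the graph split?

3

Starting from nova we can reach nova, delta. That is one component of size 2.
Starting from echo we can reach echo, alpha, gamma, juliet. That is one component of size 4.
Starting from golf we can reach golf, mike, india, oscar. That is one component of size 4.
Total: 3 components.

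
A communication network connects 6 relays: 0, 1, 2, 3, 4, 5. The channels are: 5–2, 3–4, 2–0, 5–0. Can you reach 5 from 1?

The component containing 1 is {1}, and 5 is not in it.

No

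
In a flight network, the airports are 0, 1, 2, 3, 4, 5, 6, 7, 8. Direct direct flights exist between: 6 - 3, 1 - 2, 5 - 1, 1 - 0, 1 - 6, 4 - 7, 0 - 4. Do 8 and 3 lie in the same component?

No

The component containing 8 is {8}, and 3 is not in it.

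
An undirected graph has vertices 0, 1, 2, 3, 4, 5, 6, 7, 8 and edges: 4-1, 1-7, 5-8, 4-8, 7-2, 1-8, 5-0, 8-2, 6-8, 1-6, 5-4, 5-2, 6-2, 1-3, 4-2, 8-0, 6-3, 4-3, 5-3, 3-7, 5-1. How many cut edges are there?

The edges on the cycle 5-4-1-6-8-0-5 are not bridges since each lies on that cycle.
Every edge lies on some cycle, so there are no bridges.

0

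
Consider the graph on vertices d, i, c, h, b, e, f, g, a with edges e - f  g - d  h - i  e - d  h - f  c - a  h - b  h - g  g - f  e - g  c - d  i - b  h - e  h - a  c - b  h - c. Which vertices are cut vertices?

Removing f, for instance, still leaves 1 component. No single vertex removal increases the component count — the graph has no articulation points.

none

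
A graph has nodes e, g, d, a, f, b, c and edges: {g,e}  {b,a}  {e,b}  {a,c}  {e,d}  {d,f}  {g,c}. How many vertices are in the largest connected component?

7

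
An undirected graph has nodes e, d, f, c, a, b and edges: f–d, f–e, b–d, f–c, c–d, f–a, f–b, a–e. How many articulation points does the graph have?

Removing f increases the component count from 1 to 2, so f is a cut vertex.
By contrast removing b leaves 1 component; it is not a cut vertex. No other vertex is a cut vertex either.

1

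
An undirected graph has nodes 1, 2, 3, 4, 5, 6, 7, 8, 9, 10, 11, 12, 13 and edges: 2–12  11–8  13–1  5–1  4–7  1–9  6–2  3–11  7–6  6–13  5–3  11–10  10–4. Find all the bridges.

The edges on the cycle 5-3-11-10-4-7-6-13-1-5 are not bridges since each lies on that cycle.
But removing 2–12 disconnects 2 from 12; removing 2–6 disconnects 2 from 6; removing 1–9 disconnects 1 from 9; removing 11–8 disconnects 11 from 8 — these are bridges.

1-9, 11-8, 12-2, 2-6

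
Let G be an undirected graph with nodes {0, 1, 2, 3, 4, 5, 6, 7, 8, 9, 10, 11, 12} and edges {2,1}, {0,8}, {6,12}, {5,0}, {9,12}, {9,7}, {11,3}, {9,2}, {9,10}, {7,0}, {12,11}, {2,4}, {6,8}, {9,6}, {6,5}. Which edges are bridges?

1-2, 10-9, 11-12, 11-3, 2-4, 2-9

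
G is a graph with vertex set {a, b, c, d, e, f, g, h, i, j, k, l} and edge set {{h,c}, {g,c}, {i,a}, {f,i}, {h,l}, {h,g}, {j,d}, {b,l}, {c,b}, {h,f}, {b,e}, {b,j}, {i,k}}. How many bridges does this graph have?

7

The edges on the cycle h-g-c-b-l-h are not bridges since each lies on that cycle.
But removing j—b disconnects j from b; removing h—f disconnects h from f; removing b—e disconnects b from e; removing i—a disconnects i from a — these are bridges.
In total 7 edges are bridges.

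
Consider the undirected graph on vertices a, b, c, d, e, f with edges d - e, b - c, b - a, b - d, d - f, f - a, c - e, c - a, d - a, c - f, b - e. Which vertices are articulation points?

none

Removing d, for instance, still leaves 1 component. No single vertex removal increases the component count — the graph has no articulation points.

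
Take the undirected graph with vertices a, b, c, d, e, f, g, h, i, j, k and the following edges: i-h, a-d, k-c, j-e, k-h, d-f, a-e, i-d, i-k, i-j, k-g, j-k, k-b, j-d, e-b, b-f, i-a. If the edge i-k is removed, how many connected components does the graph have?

1

i and k are still connected via i-j-k, so the component count stays at 1.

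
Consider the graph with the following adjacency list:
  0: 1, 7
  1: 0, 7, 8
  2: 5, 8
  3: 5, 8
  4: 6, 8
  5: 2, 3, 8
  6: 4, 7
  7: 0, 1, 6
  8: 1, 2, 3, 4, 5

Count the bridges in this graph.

0

The edges on the cycle 8-4-6-7-0-1-8 are not bridges since each lies on that cycle.
Every edge lies on some cycle, so there are no bridges.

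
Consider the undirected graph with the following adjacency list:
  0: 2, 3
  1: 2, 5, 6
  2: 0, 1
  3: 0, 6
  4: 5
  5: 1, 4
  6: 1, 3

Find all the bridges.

The edges on the cycle 0-3-6-1-2-0 are not bridges since each lies on that cycle.
But removing 5-4 disconnects 5 from 4; removing 1-5 disconnects 1 from 5 — these are bridges.

1-5, 4-5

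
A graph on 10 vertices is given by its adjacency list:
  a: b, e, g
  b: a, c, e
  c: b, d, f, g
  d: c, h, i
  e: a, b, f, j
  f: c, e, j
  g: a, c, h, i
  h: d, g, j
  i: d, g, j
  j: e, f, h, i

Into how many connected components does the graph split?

1

Starting from a we can reach a, b, c, d, e, f, g, h, i, j. That is one component of size 10.
Total: 1 component.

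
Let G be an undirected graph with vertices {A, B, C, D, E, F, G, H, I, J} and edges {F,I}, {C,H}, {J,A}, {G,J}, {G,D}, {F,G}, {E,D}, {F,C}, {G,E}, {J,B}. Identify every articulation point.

Removing C increases the component count from 1 to 2, so C is a cut vertex.
Removing F increases the component count from 1 to 3, so F is a cut vertex.
Removing G increases the component count from 1 to 3, so G is a cut vertex.
Likewise J is a cut vertex.
By contrast removing I leaves 1 component; it is not a cut vertex. No other vertex is a cut vertex either.

C, F, G, J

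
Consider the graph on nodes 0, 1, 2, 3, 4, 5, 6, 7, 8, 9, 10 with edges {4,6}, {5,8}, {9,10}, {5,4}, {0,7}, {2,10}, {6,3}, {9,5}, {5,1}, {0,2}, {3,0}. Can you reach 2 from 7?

From 7 we can reach 0, 1, 2, 3, 4, 5, 6, 7, 8, 9, 10, which includes 2.

Yes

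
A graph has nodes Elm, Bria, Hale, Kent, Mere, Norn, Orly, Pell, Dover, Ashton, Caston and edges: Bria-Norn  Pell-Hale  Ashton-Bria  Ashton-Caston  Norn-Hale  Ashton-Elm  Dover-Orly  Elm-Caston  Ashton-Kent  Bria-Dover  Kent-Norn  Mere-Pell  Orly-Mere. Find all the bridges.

The edges on the cycle Ashton-Elm-Caston-Ashton are not bridges since each lies on that cycle.
Every edge lies on some cycle, so there are no bridges.

none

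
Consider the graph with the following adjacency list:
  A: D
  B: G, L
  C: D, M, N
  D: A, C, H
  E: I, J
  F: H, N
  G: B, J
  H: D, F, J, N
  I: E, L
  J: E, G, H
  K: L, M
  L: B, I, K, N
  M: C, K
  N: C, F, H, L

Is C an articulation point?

Deleting C leaves 1 component (was 1) (its neighbors D, M, N remain connected to each other), so C is not a cut vertex.

No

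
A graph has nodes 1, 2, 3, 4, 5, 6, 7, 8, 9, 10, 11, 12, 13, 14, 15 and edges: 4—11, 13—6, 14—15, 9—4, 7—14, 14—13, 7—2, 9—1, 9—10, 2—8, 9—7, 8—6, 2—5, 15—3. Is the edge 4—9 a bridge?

Removing 4—9 leaves no path between 4 and 9: the component count goes from 2 to 3. So it is a bridge.

Yes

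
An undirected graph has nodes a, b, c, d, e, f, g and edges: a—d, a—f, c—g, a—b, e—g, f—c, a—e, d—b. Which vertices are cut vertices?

a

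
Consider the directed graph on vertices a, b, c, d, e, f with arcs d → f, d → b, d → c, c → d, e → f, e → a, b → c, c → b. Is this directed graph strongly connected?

No

There is no directed path from c to a, so the graph is not strongly connected.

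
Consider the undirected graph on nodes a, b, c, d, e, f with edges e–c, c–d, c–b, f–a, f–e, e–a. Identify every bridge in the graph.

b-c, c-d, c-e

The edges on the cycle f-e-a-f are not bridges since each lies on that cycle.
But removing c–d disconnects c from d; removing e–c disconnects e from c; removing c–b disconnects c from b — these are bridges.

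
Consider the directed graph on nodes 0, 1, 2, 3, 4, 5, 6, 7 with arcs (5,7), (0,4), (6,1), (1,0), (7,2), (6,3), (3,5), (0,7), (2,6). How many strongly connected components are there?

2

{0, 1, 2, 3, 5, 6, 7} are all mutually reachable — one SCC of size 7.
{4} is an SCC by itself.
That gives 2 strongly connected components.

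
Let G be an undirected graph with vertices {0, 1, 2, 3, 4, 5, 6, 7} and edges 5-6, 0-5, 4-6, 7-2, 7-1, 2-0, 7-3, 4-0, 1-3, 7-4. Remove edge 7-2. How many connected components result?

1

7 and 2 are still connected via 7-4-0-2, so the component count stays at 1.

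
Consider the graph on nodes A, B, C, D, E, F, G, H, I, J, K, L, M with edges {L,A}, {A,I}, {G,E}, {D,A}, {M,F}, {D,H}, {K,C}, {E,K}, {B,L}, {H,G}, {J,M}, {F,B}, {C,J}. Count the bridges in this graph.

The edges on the cycle D-H-G-E-K-C-J-M-F-B-L-A-D are not bridges since each lies on that cycle.
But removing A—I disconnects A from I — this is a bridge.

1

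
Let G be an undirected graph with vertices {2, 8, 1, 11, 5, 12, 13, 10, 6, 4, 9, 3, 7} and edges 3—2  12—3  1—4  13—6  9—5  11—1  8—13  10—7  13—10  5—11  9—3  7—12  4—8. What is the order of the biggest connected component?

13

Starting from 1 we can reach 1, 2, 3, 4, 5, 6, 7, 8, 9, 10, 11, 12, 13. That is one component of size 13.
The largest has 13 vertices.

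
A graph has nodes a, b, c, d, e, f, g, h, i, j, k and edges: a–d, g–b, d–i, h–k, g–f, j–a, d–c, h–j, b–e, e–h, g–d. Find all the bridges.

c-d, d-i, f-g, h-k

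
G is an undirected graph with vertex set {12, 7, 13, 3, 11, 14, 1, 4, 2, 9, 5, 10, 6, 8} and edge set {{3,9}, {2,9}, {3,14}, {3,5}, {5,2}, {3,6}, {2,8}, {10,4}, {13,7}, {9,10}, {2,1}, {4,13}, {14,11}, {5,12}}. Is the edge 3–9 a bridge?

No

After removing 3–9, the path 3-5-2-9 still connects them, so the edge is not a bridge.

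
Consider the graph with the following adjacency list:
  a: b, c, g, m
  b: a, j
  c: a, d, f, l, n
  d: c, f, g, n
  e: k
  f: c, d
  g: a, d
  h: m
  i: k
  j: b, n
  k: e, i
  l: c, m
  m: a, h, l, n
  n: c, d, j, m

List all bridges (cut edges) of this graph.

e-k, h-m, i-k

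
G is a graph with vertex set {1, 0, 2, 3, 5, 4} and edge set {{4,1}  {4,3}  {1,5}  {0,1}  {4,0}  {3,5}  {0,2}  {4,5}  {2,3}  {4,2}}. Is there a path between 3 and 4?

Yes

From 3 we can reach 0, 1, 2, 3, 4, 5, which includes 4.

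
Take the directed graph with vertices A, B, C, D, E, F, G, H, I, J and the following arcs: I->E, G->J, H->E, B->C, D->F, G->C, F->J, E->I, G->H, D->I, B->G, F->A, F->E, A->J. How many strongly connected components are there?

9

{E, I} are all mutually reachable — one SCC of size 2.
{J} is an SCC by itself.
{C} is an SCC by itself.
{F} is an SCC by itself.
{G} is an SCC by itself.
(and 4 more singleton SCCs)
That gives 9 strongly connected components.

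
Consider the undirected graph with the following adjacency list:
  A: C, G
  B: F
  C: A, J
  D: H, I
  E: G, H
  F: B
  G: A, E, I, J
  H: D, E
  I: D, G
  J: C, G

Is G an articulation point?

Yes

Deleting G raises the number of components from 2 to 3, so G is a cut vertex.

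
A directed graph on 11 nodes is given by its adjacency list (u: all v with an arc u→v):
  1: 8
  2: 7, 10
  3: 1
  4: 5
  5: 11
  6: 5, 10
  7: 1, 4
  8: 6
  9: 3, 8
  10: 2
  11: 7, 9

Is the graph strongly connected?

Yes

From 11 we can reach every vertex (1, 2, 3, 4, 5, 6, 7, 8, 9, 10, 11), and every vertex can reach 11 (1, 2, 3, 4, 5, 6, 7, 8, 9, 10, 11). So the whole graph is one strongly connected component.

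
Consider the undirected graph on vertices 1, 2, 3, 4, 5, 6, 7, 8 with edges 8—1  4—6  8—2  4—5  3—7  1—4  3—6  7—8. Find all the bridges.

The edges on the cycle 3-7-8-1-4-6-3 are not bridges since each lies on that cycle.
But removing 8—2 disconnects 8 from 2; removing 4—5 disconnects 4 from 5 — these are bridges.

2-8, 4-5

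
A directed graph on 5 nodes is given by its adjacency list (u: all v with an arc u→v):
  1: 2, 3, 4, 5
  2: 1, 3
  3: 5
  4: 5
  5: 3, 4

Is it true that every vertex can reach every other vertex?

No

There is no directed path from 4 to 2, so the graph is not strongly connected.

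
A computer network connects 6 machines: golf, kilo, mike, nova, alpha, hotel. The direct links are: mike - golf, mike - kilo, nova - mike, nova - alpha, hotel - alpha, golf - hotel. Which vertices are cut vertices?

mike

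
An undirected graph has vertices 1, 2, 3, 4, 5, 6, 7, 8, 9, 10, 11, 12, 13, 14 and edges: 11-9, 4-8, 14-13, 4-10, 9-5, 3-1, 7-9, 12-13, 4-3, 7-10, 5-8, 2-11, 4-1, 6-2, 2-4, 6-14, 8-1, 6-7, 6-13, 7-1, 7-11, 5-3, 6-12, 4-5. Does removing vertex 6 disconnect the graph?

Yes

Deleting 6 raises the number of components from 1 to 2, so 6 is a cut vertex.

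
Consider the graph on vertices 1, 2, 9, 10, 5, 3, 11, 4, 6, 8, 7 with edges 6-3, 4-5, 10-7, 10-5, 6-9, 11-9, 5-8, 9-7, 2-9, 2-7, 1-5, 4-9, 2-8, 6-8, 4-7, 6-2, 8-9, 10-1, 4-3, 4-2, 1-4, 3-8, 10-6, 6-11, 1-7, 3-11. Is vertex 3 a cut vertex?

Deleting 3 leaves 1 component (was 1) (its neighbors 4, 6, 8, 11 remain connected to each other), so 3 is not a cut vertex.

No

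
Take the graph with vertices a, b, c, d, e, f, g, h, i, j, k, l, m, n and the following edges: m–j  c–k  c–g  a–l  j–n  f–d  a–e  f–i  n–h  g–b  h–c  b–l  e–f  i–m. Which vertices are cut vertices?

Removing c increases the component count from 1 to 2, so c is a cut vertex.
Removing f increases the component count from 1 to 2, so f is a cut vertex.
By contrast removing g leaves 1 component; it is not a cut vertex. No other vertex is a cut vertex either.

c, f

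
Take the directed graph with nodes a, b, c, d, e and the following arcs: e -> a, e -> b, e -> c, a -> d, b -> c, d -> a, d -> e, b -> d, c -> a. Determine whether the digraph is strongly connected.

From a we can reach every vertex (a, b, c, d, e), and every vertex can reach a (a, b, c, d, e). So the whole graph is one strongly connected component.

Yes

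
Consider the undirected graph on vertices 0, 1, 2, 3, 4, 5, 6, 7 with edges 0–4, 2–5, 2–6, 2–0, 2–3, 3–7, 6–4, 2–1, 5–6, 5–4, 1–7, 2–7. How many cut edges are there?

0

The edges on the cycle 2-3-7-2 are not bridges since each lies on that cycle.
Every edge lies on some cycle, so there are no bridges.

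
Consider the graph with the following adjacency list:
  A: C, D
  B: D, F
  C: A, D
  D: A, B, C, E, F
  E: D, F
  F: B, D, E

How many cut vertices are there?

1

Removing D increases the component count from 1 to 2, so D is a cut vertex.
By contrast removing F leaves 1 component; it is not a cut vertex. No other vertex is a cut vertex either.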